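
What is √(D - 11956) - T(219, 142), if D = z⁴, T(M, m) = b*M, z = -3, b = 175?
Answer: -38325 + 25*I*√19 ≈ -38325.0 + 108.97*I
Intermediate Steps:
T(M, m) = 175*M
D = 81 (D = (-3)⁴ = 81)
√(D - 11956) - T(219, 142) = √(81 - 11956) - 175*219 = √(-11875) - 1*38325 = 25*I*√19 - 38325 = -38325 + 25*I*√19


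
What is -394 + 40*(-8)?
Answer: -714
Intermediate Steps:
-394 + 40*(-8) = -394 - 320 = -714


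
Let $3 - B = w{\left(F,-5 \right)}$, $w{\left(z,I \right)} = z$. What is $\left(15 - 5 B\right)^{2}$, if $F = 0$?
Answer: $0$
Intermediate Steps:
$B = 3$ ($B = 3 - 0 = 3 + 0 = 3$)
$\left(15 - 5 B\right)^{2} = \left(15 - 15\right)^{2} = 0^{2} = 0$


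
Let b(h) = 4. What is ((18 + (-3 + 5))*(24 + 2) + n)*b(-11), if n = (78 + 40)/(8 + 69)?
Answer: 160632/77 ≈ 2086.1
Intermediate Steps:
n = 118/77 ≈ 1.5325
((18 + (-3 + 5))*(24 + 2) + n)*b(-11) = ((18 + (-3 + 5))*(24 + 2) + 118/77)*4 = ((18 + 2)*26 + 118/77)*4 = (20*26 + 118/77)*4 = (520 + 118/77)*4 = (40158/77)*4 = 160632/77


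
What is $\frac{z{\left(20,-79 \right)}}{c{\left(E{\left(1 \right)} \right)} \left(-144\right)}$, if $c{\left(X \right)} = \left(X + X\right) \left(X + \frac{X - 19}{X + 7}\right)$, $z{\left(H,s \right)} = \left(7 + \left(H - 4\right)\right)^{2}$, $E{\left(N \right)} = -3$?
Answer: $- \frac{529}{7344} \approx -0.072032$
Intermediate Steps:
$z{\left(H,s \right)} = \left(3 + H\right)^{2}$ ($z{\left(H,s \right)} = \left(7 + \left(-4 + H\right)\right)^{2} = \left(3 + H\right)^{2}$)
$c{\left(X \right)} = 2 X \left(X + \frac{-19 + X}{7 + X}\right)$
$\frac{z{\left(20,-79 \right)}}{c{\left(E{\left(1 \right)} \right)} \left(-144\right)} = \frac{\left(3 + 20\right)^{2}}{2 \left(-3\right) \frac{1}{7 - 3} \left(-19 + \left(-3\right)^{2} + 8 \left(-3\right)\right) \left(-144\right)} = \frac{23^{2}}{2 \left(-3\right) \frac{1}{4} \left(-19 + 9 - 24\right) \left(-144\right)} = \frac{529}{2 \left(-3\right) \frac{1}{4} \left(-34\right) \left(-144\right)} = \frac{529}{51 \left(-144\right)} = \frac{529}{-7344} = 529 \left(- \frac{1}{7344}\right) = - \frac{529}{7344}$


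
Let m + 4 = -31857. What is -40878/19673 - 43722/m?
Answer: -442271052/626801453 ≈ -0.70560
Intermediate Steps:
m = -31861 (m = -4 - 31857 = -31861)
-40878/19673 - 43722/m = -40878/19673 - 43722/(-31861) = -40878*1/19673 - 43722*(-1/31861) = -40878/19673 + 43722/31861 = -442271052/626801453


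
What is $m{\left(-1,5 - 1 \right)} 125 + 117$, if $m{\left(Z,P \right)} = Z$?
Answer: $-8$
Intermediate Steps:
$m{\left(-1,5 - 1 \right)} 125 + 117 = \left(-1\right) 125 + 117 = -125 + 117 = -8$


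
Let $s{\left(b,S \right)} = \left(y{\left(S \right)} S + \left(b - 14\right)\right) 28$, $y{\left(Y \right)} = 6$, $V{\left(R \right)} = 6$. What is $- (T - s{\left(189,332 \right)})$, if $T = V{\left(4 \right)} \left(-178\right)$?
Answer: $61744$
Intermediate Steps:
$s{\left(b,S \right)} = -392 + 28 b + 168 S$ ($s{\left(b,S \right)} = \left(6 S + \left(b - 14\right)\right) 28 = \left(6 S + \left(-14 + b\right)\right) 28 = \left(-14 + b + 6 S\right) 28 = -392 + 28 b + 168 S$)
$T = -1068$ ($T = 6 \left(-178\right) = -1068$)
$- (T - s{\left(189,332 \right)}) = - (-1068 - \left(-392 + 28 \cdot 189 + 168 \cdot 332\right)) = - (-1068 - \left(-392 + 5292 + 55776\right)) = - (-1068 - 60676) = \left(-1\right) \left(-61744\right) = 61744$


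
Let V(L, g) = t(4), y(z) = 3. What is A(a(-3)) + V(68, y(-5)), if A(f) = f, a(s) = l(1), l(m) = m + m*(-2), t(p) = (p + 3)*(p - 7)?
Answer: -22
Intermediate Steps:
t(p) = (-7 + p)*(3 + p) (t(p) = (3 + p)*(-7 + p) = (-7 + p)*(3 + p))
l(m) = -m (l(m) = m - 2*m = -m)
a(s) = -1 (a(s) = -1*1 = -1)
V(L, g) = -21 (V(L, g) = -21 + 4**2 - 4*4 = -21 + 16 - 16 = -21)
A(a(-3)) + V(68, y(-5)) = -1 - 21 = -22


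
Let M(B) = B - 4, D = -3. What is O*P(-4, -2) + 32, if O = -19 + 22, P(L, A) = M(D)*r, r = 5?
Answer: -73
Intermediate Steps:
M(B) = -4 + B
P(L, A) = -35 (P(L, A) = (-4 - 3)*5 = -7*5 = -35)
O = 3
O*P(-4, -2) + 32 = 3*(-35) + 32 = -105 + 32 = -73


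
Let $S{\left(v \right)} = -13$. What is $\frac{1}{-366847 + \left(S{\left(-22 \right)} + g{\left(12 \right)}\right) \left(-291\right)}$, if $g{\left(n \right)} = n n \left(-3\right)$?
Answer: $- \frac{1}{237352} \approx -4.2132 \cdot 10^{-6}$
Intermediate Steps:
$g{\left(n \right)} = - 3 n^{2}$ ($g{\left(n \right)} = n \left(- 3 n\right) = - 3 n^{2}$)
$\frac{1}{-366847 + \left(S{\left(-22 \right)} + g{\left(12 \right)}\right) \left(-291\right)} = \frac{1}{-366847 + \left(-13 - 3 \cdot 12^{2}\right) \left(-291\right)} = \frac{1}{-366847 + \left(-13 - 432\right) \left(-291\right)} = \frac{1}{-366847 - -129495} = \frac{1}{-366847 + 129495} = \frac{1}{-237352} = - \frac{1}{237352}$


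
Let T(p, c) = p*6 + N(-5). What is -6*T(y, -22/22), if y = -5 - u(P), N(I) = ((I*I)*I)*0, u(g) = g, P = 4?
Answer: 324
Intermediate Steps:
N(I) = 0 (N(I) = (I²*I)*0 = I³*0 = 0)
y = -9 (y = -5 - 1*4 = -5 - 4 = -9)
T(p, c) = 6*p (T(p, c) = p*6 + 0 = 6*p + 0 = 6*p)
-6*T(y, -22/22) = -36*(-9) = -6*(-54) = 324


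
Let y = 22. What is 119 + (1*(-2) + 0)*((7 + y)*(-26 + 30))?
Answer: -113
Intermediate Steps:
119 + (1*(-2) + 0)*((7 + y)*(-26 + 30)) = 119 + (1*(-2) + 0)*((7 + 22)*(-26 + 30)) = 119 + (-2 + 0)*(29*4) = 119 - 2*116 = 119 - 232 = -113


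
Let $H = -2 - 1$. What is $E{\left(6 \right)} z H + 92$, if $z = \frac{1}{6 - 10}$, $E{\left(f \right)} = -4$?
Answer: $89$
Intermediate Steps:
$z = - \frac{1}{4}$ ($z = \frac{1}{-4} = - \frac{1}{4} \approx -0.25$)
$H = -3$
$E{\left(6 \right)} z H + 92 = \left(-4\right) \left(- \frac{1}{4}\right) \left(-3\right) + 92 = 1 \left(-3\right) + 92 = -3 + 92 = 89$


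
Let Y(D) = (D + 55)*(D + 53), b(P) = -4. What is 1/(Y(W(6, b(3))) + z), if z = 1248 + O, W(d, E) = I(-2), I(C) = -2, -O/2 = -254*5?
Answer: 1/6491 ≈ 0.00015406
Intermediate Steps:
O = 2540 (O = -(-508)*5 = -2*(-1270) = 2540)
W(d, E) = -2
Y(D) = (53 + D)*(55 + D) (Y(D) = (55 + D)*(53 + D) = (53 + D)*(55 + D))
z = 3788 (z = 1248 + 2540 = 3788)
1/(Y(W(6, b(3))) + z) = 1/((2915 + (-2)² + 108*(-2)) + 3788) = 1/((2915 + 4 - 216) + 3788) = 1/(2703 + 3788) = 1/6491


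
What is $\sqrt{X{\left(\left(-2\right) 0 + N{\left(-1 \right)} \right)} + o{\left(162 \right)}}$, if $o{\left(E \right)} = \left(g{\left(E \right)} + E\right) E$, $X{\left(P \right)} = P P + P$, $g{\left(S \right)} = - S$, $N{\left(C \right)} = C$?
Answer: $0$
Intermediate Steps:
$X{\left(P \right)} = P + P^{2}$ ($X{\left(P \right)} = P^{2} + P = P + P^{2}$)
$o{\left(E \right)} = 0$ ($o{\left(E \right)} = \left(- E + E\right) E = 0 E = 0$)
$\sqrt{X{\left(\left(-2\right) 0 + N{\left(-1 \right)} \right)} + o{\left(162 \right)}} = \sqrt{\left(\left(-2\right) 0 - 1\right) \left(1 - 1\right) + 0} = \sqrt{\left(0 - 1\right) \left(1 + \left(0 - 1\right)\right) + 0} = \sqrt{- (1 - 1) + 0} = \sqrt{\left(-1\right) 0 + 0} = \sqrt{0 + 0} = \sqrt{0} = 0$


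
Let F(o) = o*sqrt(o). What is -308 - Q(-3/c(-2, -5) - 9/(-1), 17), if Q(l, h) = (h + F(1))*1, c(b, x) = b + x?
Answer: -326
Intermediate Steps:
F(o) = o**(3/2)
Q(l, h) = 1 + h (Q(l, h) = (h + 1**(3/2))*1 = (h + 1)*1 = (1 + h)*1 = 1 + h)
-308 - Q(-3/c(-2, -5) - 9/(-1), 17) = -308 - (1 + 17) = -308 - 1*18 = -308 - 18 = -326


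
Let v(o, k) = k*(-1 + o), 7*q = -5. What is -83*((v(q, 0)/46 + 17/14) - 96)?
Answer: 110141/14 ≈ 7867.2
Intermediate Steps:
q = -5/7 (q = (1/7)*(-5) = -5/7 ≈ -0.71429)
-83*((v(q, 0)/46 + 17/14) - 96) = -83*(((0*(-1 - 5/7))/46 + 17/14) - 96) = -83*(((0*(-12/7))*(1/46) + 17*(1/14)) - 96) = -83*((0*(1/46) + 17/14) - 96) = -83*((0 + 17/14) - 96) = -83*(17/14 - 96) = -83*(-1327/14) = 110141/14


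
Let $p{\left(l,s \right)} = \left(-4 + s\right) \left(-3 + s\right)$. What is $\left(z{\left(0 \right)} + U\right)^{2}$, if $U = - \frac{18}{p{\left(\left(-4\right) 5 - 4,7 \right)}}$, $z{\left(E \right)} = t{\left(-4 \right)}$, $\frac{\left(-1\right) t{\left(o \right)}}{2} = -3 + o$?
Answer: $\frac{625}{4} \approx 156.25$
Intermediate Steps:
$t{\left(o \right)} = 6 - 2 o$ ($t{\left(o \right)} = - 2 \left(-3 + o\right) = 6 - 2 o$)
$z{\left(E \right)} = 14$ ($z{\left(E \right)} = 6 - -8 = 6 + 8 = 14$)
$U = - \frac{3}{2}$ ($U = - \frac{18}{12 + 7^{2} - 49} = - \frac{18}{12 + 49 - 49} = - \frac{18}{12} = \left(-18\right) \frac{1}{12} = - \frac{3}{2} \approx -1.5$)
$\left(z{\left(0 \right)} + U\right)^{2} = \left(14 - \frac{3}{2}\right)^{2} = \left(\frac{25}{2}\right)^{2} = \frac{625}{4}$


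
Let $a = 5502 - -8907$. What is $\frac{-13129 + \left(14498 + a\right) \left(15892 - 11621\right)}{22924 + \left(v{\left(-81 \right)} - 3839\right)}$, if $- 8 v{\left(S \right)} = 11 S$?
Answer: $\frac{987589344}{153571} \approx 6430.8$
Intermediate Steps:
$v{\left(S \right)} = - \frac{11 S}{8}$
$a = 14409$ ($a = 5502 + 8907 = 14409$)
$\frac{-13129 + \left(14498 + a\right) \left(15892 - 11621\right)}{22924 + \left(v{\left(-81 \right)} - 3839\right)} = \frac{-13129 + \left(14498 + 14409\right) \left(15892 - 11621\right)}{22924 - \frac{29821}{8}} = \frac{-13129 + 28907 \cdot 4271}{22924 + \left(\frac{891}{8} - 3839\right)} = \frac{-13129 + 123461797}{22924 - \frac{29821}{8}} = \frac{123448668}{\frac{153571}{8}} = 123448668 \cdot \frac{8}{153571} = \frac{987589344}{153571}$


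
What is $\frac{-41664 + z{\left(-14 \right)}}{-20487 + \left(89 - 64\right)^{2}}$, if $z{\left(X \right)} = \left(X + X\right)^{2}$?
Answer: $\frac{20440}{9931} \approx 2.0582$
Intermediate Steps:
$z{\left(X \right)} = 4 X^{2}$ ($z{\left(X \right)} = \left(2 X\right)^{2} = 4 X^{2}$)
$\frac{-41664 + z{\left(-14 \right)}}{-20487 + \left(89 - 64\right)^{2}} = \frac{-41664 + 4 \left(-14\right)^{2}}{-20487 + \left(89 - 64\right)^{2}} = \frac{-41664 + 4 \cdot 196}{-20487 + 25^{2}} = \frac{-41664 + 784}{-20487 + 625} = - \frac{40880}{-19862} = \left(-40880\right) \left(- \frac{1}{19862}\right) = \frac{20440}{9931}$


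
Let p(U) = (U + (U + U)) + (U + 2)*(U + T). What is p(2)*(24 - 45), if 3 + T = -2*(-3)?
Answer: -546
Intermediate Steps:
T = 3 (T = -3 - 2*(-3) = -3 + 6 = 3)
p(U) = 3*U + (2 + U)*(3 + U) (p(U) = (U + (U + U)) + (U + 2)*(U + 3) = (U + 2*U) + (2 + U)*(3 + U) = 3*U + (2 + U)*(3 + U))
p(2)*(24 - 45) = (6 + 2**2 + 8*2)*(24 - 45) = (6 + 4 + 16)*(-21) = 26*(-21) = -546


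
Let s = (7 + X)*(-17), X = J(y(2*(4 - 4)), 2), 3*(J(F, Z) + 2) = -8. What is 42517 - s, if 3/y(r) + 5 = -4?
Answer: 127670/3 ≈ 42557.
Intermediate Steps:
y(r) = -⅓ (y(r) = 3/(-5 - 4) = 3/(-9) = 3*(-⅑) = -⅓)
J(F, Z) = -14/3 (J(F, Z) = -2 + (⅓)*(-8) = -2 - 8/3 = -14/3)
X = -14/3 ≈ -4.6667
s = -119/3 (s = (7 - 14/3)*(-17) = (7/3)*(-17) = -119/3 ≈ -39.667)
42517 - s = 42517 - 1*(-119/3) = 42517 + 119/3 = 127670/3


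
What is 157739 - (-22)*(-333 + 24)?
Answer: 150941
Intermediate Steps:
157739 - (-22)*(-333 + 24) = 157739 - (-22)*(-309) = 157739 - 1*6798 = 157739 - 6798 = 150941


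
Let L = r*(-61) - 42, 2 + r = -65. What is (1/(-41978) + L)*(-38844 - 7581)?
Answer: -7883011842825/41978 ≈ -1.8779e+8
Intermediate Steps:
r = -67 (r = -2 - 65 = -67)
L = 4045 (L = -67*(-61) - 42 = 4087 - 42 = 4045)
(1/(-41978) + L)*(-38844 - 7581) = (1/(-41978) + 4045)*(-38844 - 7581) = (-1/41978 + 4045)*(-46425) = (169801009/41978)*(-46425) = -7883011842825/41978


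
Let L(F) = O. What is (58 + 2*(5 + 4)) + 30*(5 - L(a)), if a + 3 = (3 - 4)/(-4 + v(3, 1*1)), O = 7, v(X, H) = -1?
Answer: 16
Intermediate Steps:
a = -14/5 (a = -3 + (3 - 4)/(-4 - 1) = -3 - 1/(-5) = -3 - 1*(-1/5) = -3 + 1/5 = -14/5 ≈ -2.8000)
L(F) = 7
(58 + 2*(5 + 4)) + 30*(5 - L(a)) = (58 + 2*(5 + 4)) + 30*(5 - 1*7) = (58 + 2*9) + 30*(5 - 7) = (58 + 18) + 30*(-2) = 76 - 60 = 16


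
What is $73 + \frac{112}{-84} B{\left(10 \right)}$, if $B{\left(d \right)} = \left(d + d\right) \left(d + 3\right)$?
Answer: $- \frac{821}{3} \approx -273.67$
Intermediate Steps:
$B{\left(d \right)} = 2 d \left(3 + d\right)$
$73 + \frac{112}{-84} B{\left(10 \right)} = 73 + \frac{112}{-84} \cdot 2 \cdot 10 \left(3 + 10\right) = 73 + 112 \left(- \frac{1}{84}\right) 2 \cdot 10 \cdot 13 = 73 - \frac{1040}{3} = - \frac{821}{3}$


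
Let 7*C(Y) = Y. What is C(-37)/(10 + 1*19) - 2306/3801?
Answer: -86965/110229 ≈ -0.78895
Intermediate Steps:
C(Y) = Y/7
C(-37)/(10 + 1*19) - 2306/3801 = ((1/7)*(-37))/(10 + 1*19) - 2306/3801 = -37/(7*(10 + 19)) - 2306*1/3801 = -37/7/29 - 2306/3801 = -37/7*1/29 - 2306/3801 = -37/203 - 2306/3801 = -86965/110229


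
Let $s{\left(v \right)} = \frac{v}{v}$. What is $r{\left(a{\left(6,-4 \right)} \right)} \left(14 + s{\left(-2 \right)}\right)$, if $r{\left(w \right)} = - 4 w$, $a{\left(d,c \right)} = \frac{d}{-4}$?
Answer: $90$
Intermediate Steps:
$a{\left(d,c \right)} = - \frac{d}{4}$ ($a{\left(d,c \right)} = d \left(- \frac{1}{4}\right) = - \frac{d}{4}$)
$s{\left(v \right)} = 1$
$r{\left(a{\left(6,-4 \right)} \right)} \left(14 + s{\left(-2 \right)}\right) = - 4 \left(\left(- \frac{1}{4}\right) 6\right) \left(14 + 1\right) = \left(-4\right) \left(- \frac{3}{2}\right) 15 = 6 \cdot 15 = 90$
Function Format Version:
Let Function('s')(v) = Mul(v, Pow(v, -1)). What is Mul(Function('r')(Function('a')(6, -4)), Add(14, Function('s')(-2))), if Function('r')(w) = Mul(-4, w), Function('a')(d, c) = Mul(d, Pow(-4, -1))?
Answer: 90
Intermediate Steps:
Function('a')(d, c) = Mul(Rational(-1, 4), d) (Function('a')(d, c) = Mul(d, Rational(-1, 4)) = Mul(Rational(-1, 4), d))
Function('s')(v) = 1
Mul(Function('r')(Function('a')(6, -4)), Add(14, Function('s')(-2))) = Mul(Mul(-4, Mul(Rational(-1, 4), 6)), Add(14, 1)) = Mul(Mul(-4, Rational(-3, 2)), 15) = Mul(6, 15) = 90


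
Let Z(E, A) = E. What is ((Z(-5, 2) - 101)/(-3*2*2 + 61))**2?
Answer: 11236/2401 ≈ 4.6797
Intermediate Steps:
((Z(-5, 2) - 101)/(-3*2*2 + 61))**2 = ((-5 - 101)/(-3*2*2 + 61))**2 = (-106/(-6*2 + 61))**2 = (-106/(-12 + 61))**2 = (-106/49)**2 = 11236/2401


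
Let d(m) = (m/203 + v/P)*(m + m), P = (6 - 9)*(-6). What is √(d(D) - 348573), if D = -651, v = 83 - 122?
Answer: I*√287265938/29 ≈ 584.45*I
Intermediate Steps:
v = -39
P = 18 (P = -3*(-6) = 18)
d(m) = 2*m*(-13/6 + m/203) (d(m) = (m/203 - 39/18)*(m + m) = (m*(1/203) - 39*1/18)*(2*m) = (m/203 - 13/6)*(2*m) = (-13/6 + m/203)*(2*m) = 2*m*(-13/6 + m/203))
√(d(D) - 348573) = √((1/609)*(-651)*(-2639 + 6*(-651)) - 348573) = √((1/609)*(-651)*(-2639 - 3906) - 348573) = √((1/609)*(-651)*(-6545) - 348573) = √(202895/29 - 348573) = √(-9905722/29) = I*√287265938/29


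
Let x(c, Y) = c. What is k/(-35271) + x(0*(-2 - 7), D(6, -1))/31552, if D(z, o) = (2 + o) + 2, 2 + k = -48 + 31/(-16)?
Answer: 277/188112 ≈ 0.0014725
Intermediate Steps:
k = -831/16 (k = -2 + (-48 + 31/(-16)) = -2 + (-48 - 1/16*31) = -2 + (-48 - 31/16) = -2 - 799/16 = -831/16 ≈ -51.938)
D(z, o) = 4 + o
k/(-35271) + x(0*(-2 - 7), D(6, -1))/31552 = -831/16/(-35271) + (0*(-2 - 7))/31552 = -831/16*(-1/35271) + (0*(-9))*(1/31552) = 277/188112 + 0*(1/31552) = 277/188112 + 0 = 277/188112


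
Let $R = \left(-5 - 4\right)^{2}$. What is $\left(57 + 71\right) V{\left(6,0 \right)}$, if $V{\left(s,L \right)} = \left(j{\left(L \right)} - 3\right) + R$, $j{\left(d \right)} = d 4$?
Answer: $9984$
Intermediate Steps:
$j{\left(d \right)} = 4 d$
$R = 81$ ($R = \left(-9\right)^{2} = 81$)
$V{\left(s,L \right)} = 78 + 4 L$ ($V{\left(s,L \right)} = \left(4 L - 3\right) + 81 = \left(-3 + 4 L\right) + 81 = 78 + 4 L$)
$\left(57 + 71\right) V{\left(6,0 \right)} = \left(57 + 71\right) \left(78 + 4 \cdot 0\right) = 128 \left(78 + 0\right) = 128 \cdot 78 = 9984$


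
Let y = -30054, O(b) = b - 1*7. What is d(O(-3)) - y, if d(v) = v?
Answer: 30044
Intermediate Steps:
O(b) = -7 + b (O(b) = b - 7 = -7 + b)
d(O(-3)) - y = (-7 - 3) - 1*(-30054) = -10 + 30054 = 30044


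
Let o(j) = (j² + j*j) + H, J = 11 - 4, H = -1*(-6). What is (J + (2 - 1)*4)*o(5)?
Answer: 616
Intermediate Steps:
H = 6
J = 7
o(j) = 6 + 2*j² (o(j) = (j² + j*j) + 6 = (j² + j²) + 6 = 2*j² + 6 = 6 + 2*j²)
(J + (2 - 1)*4)*o(5) = (7 + (2 - 1)*4)*(6 + 2*5²) = (7 + 1*4)*(6 + 2*25) = (7 + 4)*(6 + 50) = 11*56 = 616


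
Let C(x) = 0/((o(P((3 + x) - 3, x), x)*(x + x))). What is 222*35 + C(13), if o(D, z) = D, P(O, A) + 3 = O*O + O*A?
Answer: 7770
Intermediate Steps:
P(O, A) = -3 + O² + A*O (P(O, A) = -3 + (O*O + O*A) = -3 + (O² + A*O) = -3 + O² + A*O)
C(x) = 0 (C(x) = 0/(((-3 + ((3 + x) - 3)² + x*((3 + x) - 3))*(x + x))) = 0/(((-3 + x² + x*x)*(2*x))) = 0/(((-3 + x² + x²)*(2*x))) = 0/(((-3 + 2*x²)*(2*x))) = 0/((2*x*(-3 + 2*x²))) = 0*(1/(2*x*(-3 + 2*x²))) = 0)
222*35 + C(13) = 222*35 + 0 = 7770 + 0 = 7770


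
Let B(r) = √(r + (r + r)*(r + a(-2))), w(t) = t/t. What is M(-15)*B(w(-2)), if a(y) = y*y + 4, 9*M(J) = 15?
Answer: 5*√19/3 ≈ 7.2648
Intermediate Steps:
M(J) = 5/3 (M(J) = (⅑)*15 = 5/3)
w(t) = 1
a(y) = 4 + y² (a(y) = y² + 4 = 4 + y²)
B(r) = √(r + 2*r*(8 + r)) (B(r) = √(r + (r + r)*(r + (4 + (-2)²))) = √(r + (2*r)*(r + (4 + 4))) = √(r + (2*r)*(r + 8)) = √(r + (2*r)*(8 + r)) = √(r + 2*r*(8 + r)))
M(-15)*B(w(-2)) = 5*√(1*(17 + 2*1))/3 = 5*√(1*(17 + 2))/3 = 5*√(1*19)/3 = 5*√19/3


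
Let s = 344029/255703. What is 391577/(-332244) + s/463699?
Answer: -6632695324529999/5627701960400124 ≈ -1.1786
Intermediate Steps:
s = 49147/36529 (s = 344029*(1/255703) = 49147/36529 ≈ 1.3454)
391577/(-332244) + s/463699 = 391577/(-332244) + (49147/36529)/463699 = 391577*(-1/332244) + (49147/36529)*(1/463699) = -391577/332244 + 49147/16938460771 = -6632695324529999/5627701960400124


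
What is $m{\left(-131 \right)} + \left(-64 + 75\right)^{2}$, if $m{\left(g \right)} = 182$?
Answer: $303$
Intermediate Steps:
$m{\left(-131 \right)} + \left(-64 + 75\right)^{2} = 182 + \left(-64 + 75\right)^{2} = 182 + 11^{2} = 182 + 121 = 303$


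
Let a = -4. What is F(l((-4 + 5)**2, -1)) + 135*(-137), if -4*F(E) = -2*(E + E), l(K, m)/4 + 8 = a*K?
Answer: -18543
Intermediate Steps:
l(K, m) = -32 - 16*K (l(K, m) = -32 + 4*(-4*K) = -32 - 16*K)
F(E) = E (F(E) = -(-1)*(E + E)/2 = -(-1)*2*E/2 = -(-1)*E = E)
F(l((-4 + 5)**2, -1)) + 135*(-137) = (-32 - 16*(-4 + 5)**2) + 135*(-137) = (-32 - 16*1**2) - 18495 = (-32 - 16*1) - 18495 = (-32 - 16) - 18495 = -48 - 18495 = -18543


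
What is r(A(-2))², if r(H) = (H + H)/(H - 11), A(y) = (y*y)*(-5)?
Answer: 1600/961 ≈ 1.6649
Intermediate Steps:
A(y) = -5*y² (A(y) = y²*(-5) = -5*y²)
r(H) = 2*H/(-11 + H) (r(H) = (2*H)/(-11 + H) = 2*H/(-11 + H))
r(A(-2))² = (2*(-5*(-2)²)/(-11 - 5*(-2)²))² = (2*(-5*4)/(-11 - 5*4))² = (2*(-20)/(-11 - 20))² = (2*(-20)/(-31))² = (2*(-20)*(-1/31))² = (40/31)² = 1600/961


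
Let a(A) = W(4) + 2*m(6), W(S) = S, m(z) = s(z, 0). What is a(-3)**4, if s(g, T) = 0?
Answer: 256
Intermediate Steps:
m(z) = 0
a(A) = 4 (a(A) = 4 + 2*0 = 4 + 0 = 4)
a(-3)**4 = 4**4 = 256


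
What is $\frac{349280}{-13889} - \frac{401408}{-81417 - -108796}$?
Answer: $- \frac{796741728}{20014049} \approx -39.809$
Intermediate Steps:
$\frac{349280}{-13889} - \frac{401408}{-81417 - -108796} = 349280 \left(- \frac{1}{13889}\right) - \frac{401408}{-81417 + 108796} = - \frac{349280}{13889} - \frac{401408}{27379} = - \frac{796741728}{20014049}$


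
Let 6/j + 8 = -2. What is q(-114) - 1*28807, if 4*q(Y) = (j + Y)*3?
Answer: -577859/20 ≈ -28893.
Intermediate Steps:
j = -3/5 (j = 6/(-8 - 2) = 6/(-10) = 6*(-1/10) = -3/5 ≈ -0.60000)
q(Y) = -9/20 + 3*Y/4 (q(Y) = ((-3/5 + Y)*3)/4 = (-9/5 + 3*Y)/4 = -9/20 + 3*Y/4)
q(-114) - 1*28807 = (-9/20 + (3/4)*(-114)) - 1*28807 = (-9/20 - 171/2) - 28807 = -1719/20 - 28807 = -577859/20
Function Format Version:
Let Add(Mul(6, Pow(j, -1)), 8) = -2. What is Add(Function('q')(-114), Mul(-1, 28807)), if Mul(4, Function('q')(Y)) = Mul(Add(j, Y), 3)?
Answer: Rational(-577859, 20) ≈ -28893.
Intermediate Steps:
j = Rational(-3, 5) (j = Mul(6, Pow(Add(-8, -2), -1)) = Mul(6, Pow(-10, -1)) = Mul(6, Rational(-1, 10)) = Rational(-3, 5) ≈ -0.60000)
Function('q')(Y) = Add(Rational(-9, 20), Mul(Rational(3, 4), Y)) (Function('q')(Y) = Mul(Rational(1, 4), Mul(Add(Rational(-3, 5), Y), 3)) = Mul(Rational(1, 4), Add(Rational(-9, 5), Mul(3, Y))) = Add(Rational(-9, 20), Mul(Rational(3, 4), Y)))
Add(Function('q')(-114), Mul(-1, 28807)) = Add(Add(Rational(-9, 20), Mul(Rational(3, 4), -114)), Mul(-1, 28807)) = Add(Add(Rational(-9, 20), Rational(-171, 2)), -28807) = Add(Rational(-1719, 20), -28807) = Rational(-577859, 20)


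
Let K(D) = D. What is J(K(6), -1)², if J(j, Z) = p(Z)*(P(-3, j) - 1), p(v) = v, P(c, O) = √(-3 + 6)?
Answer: (1 - √3)² ≈ 0.53590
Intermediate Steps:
P(c, O) = √3
J(j, Z) = Z*(-1 + √3) (J(j, Z) = Z*(√3 - 1) = Z*(-1 + √3))
J(K(6), -1)² = (-(-1 + √3))² = (1 - √3)²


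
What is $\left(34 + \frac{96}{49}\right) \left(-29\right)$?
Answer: $- \frac{51098}{49} \approx -1042.8$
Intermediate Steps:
$\left(34 + \frac{96}{49}\right) \left(-29\right) = \frac{1762}{49} \left(-29\right) = - \frac{51098}{49}$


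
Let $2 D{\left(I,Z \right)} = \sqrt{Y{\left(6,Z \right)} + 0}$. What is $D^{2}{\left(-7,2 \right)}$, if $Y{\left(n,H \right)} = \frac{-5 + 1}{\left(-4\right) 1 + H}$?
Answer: $\frac{1}{2} \approx 0.5$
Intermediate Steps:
$Y{\left(n,H \right)} = - \frac{4}{-4 + H}$
$D{\left(I,Z \right)} = \sqrt{- \frac{1}{-4 + Z}}$ ($D{\left(I,Z \right)} = \frac{\sqrt{- \frac{4}{-4 + Z} + 0}}{2} = \frac{\sqrt{- \frac{4}{-4 + Z}}}{2} = \frac{2 \sqrt{- \frac{1}{-4 + Z}}}{2} = \sqrt{- \frac{1}{-4 + Z}}$)
$D^{2}{\left(-7,2 \right)} = \left(\sqrt{- \frac{1}{-4 + 2}}\right)^{2} = \left(\sqrt{- \frac{1}{-2}}\right)^{2} = \left(\sqrt{\left(-1\right) \left(- \frac{1}{2}\right)}\right)^{2} = \left(\sqrt{\frac{1}{2}}\right)^{2} = \left(\frac{\sqrt{2}}{2}\right)^{2} = \frac{1}{2}$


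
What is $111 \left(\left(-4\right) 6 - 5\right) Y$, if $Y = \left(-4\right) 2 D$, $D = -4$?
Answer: $-103008$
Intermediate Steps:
$Y = 32$ ($Y = \left(-4\right) 2 \left(-4\right) = \left(-8\right) \left(-4\right) = 32$)
$111 \left(\left(-4\right) 6 - 5\right) Y = 111 \left(\left(-4\right) 6 - 5\right) 32 = 111 \left(-24 - 5\right) 32 = 111 \left(-29\right) 32 = \left(-3219\right) 32 = -103008$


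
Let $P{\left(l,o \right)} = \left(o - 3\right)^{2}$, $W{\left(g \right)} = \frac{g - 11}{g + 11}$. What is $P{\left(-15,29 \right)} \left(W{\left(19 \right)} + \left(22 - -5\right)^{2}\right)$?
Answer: $\frac{7394764}{15} \approx 4.9298 \cdot 10^{5}$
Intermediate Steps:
$W{\left(g \right)} = \frac{-11 + g}{11 + g}$
$P{\left(l,o \right)} = \left(-3 + o\right)^{2}$
$P{\left(-15,29 \right)} \left(W{\left(19 \right)} + \left(22 - -5\right)^{2}\right) = \left(-3 + 29\right)^{2} \left(\frac{-11 + 19}{11 + 19} + \left(22 - -5\right)^{2}\right) = 26^{2} \left(\frac{1}{30} \cdot 8 + \left(22 + 5\right)^{2}\right) = 676 \left(\frac{1}{30} \cdot 8 + 27^{2}\right) = 676 \left(\frac{4}{15} + 729\right) = 676 \cdot \frac{10939}{15} = \frac{7394764}{15}$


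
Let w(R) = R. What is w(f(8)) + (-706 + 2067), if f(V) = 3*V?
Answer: 1385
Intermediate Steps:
w(f(8)) + (-706 + 2067) = 3*8 + (-706 + 2067) = 24 + 1361 = 1385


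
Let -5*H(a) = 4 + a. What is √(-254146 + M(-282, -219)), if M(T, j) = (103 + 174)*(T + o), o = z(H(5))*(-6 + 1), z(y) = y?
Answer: I*√329767 ≈ 574.25*I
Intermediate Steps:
H(a) = -⅘ - a/5 (H(a) = -(4 + a)/5 = -⅘ - a/5)
o = 9 (o = (-⅘ - ⅕*5)*(-6 + 1) = (-⅘ - 1)*(-5) = -9/5*(-5) = 9)
M(T, j) = 2493 + 277*T (M(T, j) = (103 + 174)*(T + 9) = 277*(9 + T) = 2493 + 277*T)
√(-254146 + M(-282, -219)) = √(-254146 + (2493 + 277*(-282))) = √(-254146 + (2493 - 78114)) = √(-254146 - 75621) = √(-329767) = I*√329767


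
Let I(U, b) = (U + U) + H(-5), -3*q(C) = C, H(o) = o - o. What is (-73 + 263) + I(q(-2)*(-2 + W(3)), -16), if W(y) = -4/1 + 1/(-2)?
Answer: 544/3 ≈ 181.33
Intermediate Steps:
W(y) = -9/2 (W(y) = -4*1 + 1*(-½) = -4 - ½ = -9/2)
H(o) = 0
q(C) = -C/3
I(U, b) = 2*U (I(U, b) = (U + U) + 0 = 2*U + 0 = 2*U)
(-73 + 263) + I(q(-2)*(-2 + W(3)), -16) = (-73 + 263) + 2*((-⅓*(-2))*(-2 - 9/2)) = 190 + 2*((⅔)*(-13/2)) = 190 + 2*(-13/3) = 190 - 26/3 = 544/3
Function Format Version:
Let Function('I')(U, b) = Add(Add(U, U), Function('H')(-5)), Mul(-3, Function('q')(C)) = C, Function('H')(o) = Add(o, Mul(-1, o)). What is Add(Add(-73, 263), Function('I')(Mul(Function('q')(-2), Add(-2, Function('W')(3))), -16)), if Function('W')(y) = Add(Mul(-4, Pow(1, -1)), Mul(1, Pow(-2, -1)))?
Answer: Rational(544, 3) ≈ 181.33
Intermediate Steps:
Function('W')(y) = Rational(-9, 2) (Function('W')(y) = Add(Mul(-4, 1), Mul(1, Rational(-1, 2))) = Add(-4, Rational(-1, 2)) = Rational(-9, 2))
Function('H')(o) = 0
Function('q')(C) = Mul(Rational(-1, 3), C)
Function('I')(U, b) = Mul(2, U) (Function('I')(U, b) = Add(Add(U, U), 0) = Add(Mul(2, U), 0) = Mul(2, U))
Add(Add(-73, 263), Function('I')(Mul(Function('q')(-2), Add(-2, Function('W')(3))), -16)) = Add(Add(-73, 263), Mul(2, Mul(Mul(Rational(-1, 3), -2), Add(-2, Rational(-9, 2))))) = Add(190, Mul(2, Mul(Rational(2, 3), Rational(-13, 2)))) = Add(190, Mul(2, Rational(-13, 3))) = Add(190, Rational(-26, 3)) = Rational(544, 3)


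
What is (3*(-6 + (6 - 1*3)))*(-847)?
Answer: 7623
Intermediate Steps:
(3*(-6 + (6 - 1*3)))*(-847) = (3*(-6 + (6 - 3)))*(-847) = (3*(-6 + 3))*(-847) = (3*(-3))*(-847) = -9*(-847) = 7623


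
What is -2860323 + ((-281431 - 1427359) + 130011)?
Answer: -4439102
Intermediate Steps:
-2860323 + ((-281431 - 1427359) + 130011) = -2860323 + (-1708790 + 130011) = -2860323 - 1578779 = -4439102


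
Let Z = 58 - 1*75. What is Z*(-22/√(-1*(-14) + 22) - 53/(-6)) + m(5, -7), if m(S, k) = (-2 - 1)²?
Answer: -473/6 ≈ -78.833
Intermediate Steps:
Z = -17 (Z = 58 - 75 = -17)
m(S, k) = 9 (m(S, k) = (-3)² = 9)
Z*(-22/√(-1*(-14) + 22) - 53/(-6)) + m(5, -7) = -17*(-22/√(-1*(-14) + 22) - 53/(-6)) + 9 = -17*(-22/√(14 + 22) - 53*(-⅙)) + 9 = -17*(-22/(√36) + 53/6) + 9 = -17*(-22/6 + 53/6) + 9 = -17*(-22*⅙ + 53/6) + 9 = -17*(-11/3 + 53/6) + 9 = -17*31/6 + 9 = -527/6 + 9 = -473/6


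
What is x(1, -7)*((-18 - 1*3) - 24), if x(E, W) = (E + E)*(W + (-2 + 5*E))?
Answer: 360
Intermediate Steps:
x(E, W) = 2*E*(-2 + W + 5*E) (x(E, W) = (2*E)*(-2 + W + 5*E) = 2*E*(-2 + W + 5*E))
x(1, -7)*((-18 - 1*3) - 24) = (2*1*(-2 - 7 + 5*1))*((-18 - 1*3) - 24) = (2*1*(-2 - 7 + 5))*((-18 - 3) - 24) = (2*1*(-4))*(-21 - 24) = -8*(-45) = 360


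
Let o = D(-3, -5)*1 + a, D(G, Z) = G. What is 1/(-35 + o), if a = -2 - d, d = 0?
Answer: -1/40 ≈ -0.025000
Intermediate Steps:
a = -2 (a = -2 - 1*0 = -2 + 0 = -2)
o = -5 (o = -3*1 - 2 = -3 - 2 = -5)
1/(-35 + o) = 1/(-35 - 5) = 1/(-40) = -1/40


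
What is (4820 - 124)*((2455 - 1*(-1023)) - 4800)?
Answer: -6208112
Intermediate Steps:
(4820 - 124)*((2455 - 1*(-1023)) - 4800) = 4696*((2455 + 1023) - 4800) = 4696*(3478 - 4800) = 4696*(-1322) = -6208112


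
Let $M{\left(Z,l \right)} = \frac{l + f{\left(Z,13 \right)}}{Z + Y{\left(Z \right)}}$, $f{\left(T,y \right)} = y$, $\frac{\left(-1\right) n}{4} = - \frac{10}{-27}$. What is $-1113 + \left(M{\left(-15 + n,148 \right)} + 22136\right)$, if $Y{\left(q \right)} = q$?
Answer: $\frac{18706123}{890} \approx 21018.0$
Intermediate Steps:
$n = - \frac{40}{27}$ ($n = - 4 \left(- \frac{10}{-27}\right) = - 4 \left(\left(-10\right) \left(- \frac{1}{27}\right)\right) = \left(-4\right) \frac{10}{27} = - \frac{40}{27} \approx -1.4815$)
$M{\left(Z,l \right)} = \frac{13 + l}{2 Z}$ ($M{\left(Z,l \right)} = \frac{l + 13}{Z + Z} = \frac{13 + l}{2 Z}$)
$-1113 + \left(M{\left(-15 + n,148 \right)} + 22136\right) = -1113 + \left(\frac{13 + 148}{2 \left(-15 - \frac{40}{27}\right)} + 22136\right) = -1113 + \left(\frac{1}{2} \frac{1}{- \frac{445}{27}} \cdot 161 + 22136\right) = -1113 + \left(\frac{1}{2} \left(- \frac{27}{445}\right) 161 + 22136\right) = -1113 + \left(- \frac{4347}{890} + 22136\right) = -1113 + \frac{19696693}{890} = \frac{18706123}{890}$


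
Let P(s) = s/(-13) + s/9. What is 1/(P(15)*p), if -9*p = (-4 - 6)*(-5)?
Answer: -351/1000 ≈ -0.35100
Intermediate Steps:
P(s) = 4*s/117 (P(s) = s*(-1/13) + s*(1/9) = -s/13 + s/9 = 4*s/117)
p = -50/9 (p = -(-4 - 6)*(-5)/9 = -(-10)*(-5)/9 = -1/9*50 = -50/9 ≈ -5.5556)
1/(P(15)*p) = 1/(((4/117)*15)*(-50/9)) = 1/((20/39)*(-50/9)) = 1/(-1000/351) = -351/1000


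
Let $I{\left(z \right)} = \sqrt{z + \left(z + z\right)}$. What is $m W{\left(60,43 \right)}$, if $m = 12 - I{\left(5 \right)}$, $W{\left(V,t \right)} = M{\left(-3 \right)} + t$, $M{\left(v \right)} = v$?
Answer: $480 - 40 \sqrt{15} \approx 325.08$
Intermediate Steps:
$I{\left(z \right)} = \sqrt{3} \sqrt{z}$ ($I{\left(z \right)} = \sqrt{z + 2 z} = \sqrt{3 z} = \sqrt{3} \sqrt{z}$)
$W{\left(V,t \right)} = -3 + t$
$m = 12 - \sqrt{15}$ ($m = 12 - \sqrt{3} \sqrt{5} = 12 - \sqrt{15} \approx 8.127$)
$m W{\left(60,43 \right)} = \left(12 - \sqrt{15}\right) \left(-3 + 43\right) = \left(12 - \sqrt{15}\right) 40 = 480 - 40 \sqrt{15}$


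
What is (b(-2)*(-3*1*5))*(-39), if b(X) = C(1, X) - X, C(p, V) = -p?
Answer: 585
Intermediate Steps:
b(X) = -1 - X (b(X) = -1*1 - X = -1 - X)
(b(-2)*(-3*1*5))*(-39) = ((-1 - 1*(-2))*(-3*1*5))*(-39) = ((-1 + 2)*(-3*5))*(-39) = (1*(-15))*(-39) = -15*(-39) = 585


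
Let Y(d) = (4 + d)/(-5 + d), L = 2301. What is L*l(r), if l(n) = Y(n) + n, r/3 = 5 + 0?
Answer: 388869/10 ≈ 38887.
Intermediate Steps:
r = 15 (r = 3*(5 + 0) = 3*5 = 15)
Y(d) = (4 + d)/(-5 + d)
l(n) = n + (4 + n)/(-5 + n) (l(n) = (4 + n)/(-5 + n) + n = n + (4 + n)/(-5 + n))
L*l(r) = 2301*((4 + 15 + 15*(-5 + 15))/(-5 + 15)) = 2301*((4 + 15 + 15*10)/10) = 2301*((4 + 15 + 150)/10) = 2301*((⅒)*169) = 2301*(169/10) = 388869/10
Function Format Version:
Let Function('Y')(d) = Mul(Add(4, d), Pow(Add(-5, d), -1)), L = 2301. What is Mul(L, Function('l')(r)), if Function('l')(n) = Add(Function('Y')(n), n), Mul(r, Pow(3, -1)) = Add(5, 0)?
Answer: Rational(388869, 10) ≈ 38887.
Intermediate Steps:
r = 15 (r = Mul(3, Add(5, 0)) = Mul(3, 5) = 15)
Function('Y')(d) = Mul(Pow(Add(-5, d), -1), Add(4, d))
Function('l')(n) = Add(n, Mul(Pow(Add(-5, n), -1), Add(4, n))) (Function('l')(n) = Add(Mul(Pow(Add(-5, n), -1), Add(4, n)), n) = Add(n, Mul(Pow(Add(-5, n), -1), Add(4, n))))
Mul(L, Function('l')(r)) = Mul(2301, Mul(Pow(Add(-5, 15), -1), Add(4, 15, Mul(15, Add(-5, 15))))) = Mul(2301, Mul(Pow(10, -1), Add(4, 15, Mul(15, 10)))) = Mul(2301, Mul(Rational(1, 10), Add(4, 15, 150))) = Mul(2301, Mul(Rational(1, 10), 169)) = Mul(2301, Rational(169, 10)) = Rational(388869, 10)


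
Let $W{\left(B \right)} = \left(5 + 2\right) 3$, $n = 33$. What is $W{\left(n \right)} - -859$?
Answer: $880$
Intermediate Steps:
$W{\left(B \right)} = 21$ ($W{\left(B \right)} = 7 \cdot 3 = 21$)
$W{\left(n \right)} - -859 = 21 - -859 = 21 + 859 = 880$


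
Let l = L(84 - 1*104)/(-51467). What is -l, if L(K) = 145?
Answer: 145/51467 ≈ 0.0028173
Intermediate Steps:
l = -145/51467 (l = 145/(-51467) = 145*(-1/51467) = -145/51467 ≈ -0.0028173)
-l = -1*(-145/51467) = 145/51467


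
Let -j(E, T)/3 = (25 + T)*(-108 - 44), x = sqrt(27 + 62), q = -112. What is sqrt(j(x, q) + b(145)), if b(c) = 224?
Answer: 2*I*sqrt(9862) ≈ 198.62*I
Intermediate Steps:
x = sqrt(89) ≈ 9.4340
j(E, T) = 11400 + 456*T (j(E, T) = -3*(25 + T)*(-108 - 44) = -3*(25 + T)*(-152) = -3*(-3800 - 152*T) = 11400 + 456*T)
sqrt(j(x, q) + b(145)) = sqrt((11400 + 456*(-112)) + 224) = sqrt((11400 - 51072) + 224) = sqrt(-39672 + 224) = sqrt(-39448) = 2*I*sqrt(9862)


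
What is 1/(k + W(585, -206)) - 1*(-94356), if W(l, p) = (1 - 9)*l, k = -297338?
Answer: 28497210407/302018 ≈ 94356.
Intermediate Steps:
W(l, p) = -8*l
1/(k + W(585, -206)) - 1*(-94356) = 1/(-297338 - 8*585) - 1*(-94356) = 1/(-297338 - 4680) + 94356 = 1/(-302018) + 94356 = -1/302018 + 94356 = 28497210407/302018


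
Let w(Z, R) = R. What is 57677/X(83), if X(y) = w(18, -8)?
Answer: -57677/8 ≈ -7209.6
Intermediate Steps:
X(y) = -8
57677/X(83) = 57677/(-8) = 57677*(-⅛) = -57677/8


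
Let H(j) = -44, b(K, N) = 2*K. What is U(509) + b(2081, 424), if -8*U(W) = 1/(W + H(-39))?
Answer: 15482639/3720 ≈ 4162.0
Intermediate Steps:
U(W) = -1/(8*(-44 + W)) (U(W) = -1/(8*(W - 44)) = -1/(8*(-44 + W)))
U(509) + b(2081, 424) = -1/(-352 + 8*509) + 2*2081 = -1/(-352 + 4072) + 4162 = -1/3720 + 4162 = 15482639/3720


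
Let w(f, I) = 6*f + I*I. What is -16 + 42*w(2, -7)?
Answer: 2546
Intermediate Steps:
w(f, I) = I² + 6*f (w(f, I) = 6*f + I² = I² + 6*f)
-16 + 42*w(2, -7) = -16 + 42*((-7)² + 6*2) = -16 + 42*(49 + 12) = -16 + 42*61 = -16 + 2562 = 2546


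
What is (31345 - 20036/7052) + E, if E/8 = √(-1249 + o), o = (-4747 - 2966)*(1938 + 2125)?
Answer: 55256226/1763 + 32*I*√1958698 ≈ 31342.0 + 44785.0*I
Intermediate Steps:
o = -31337919 (o = -7713*4063 = -31337919)
E = 32*I*√1958698 (E = 8*√(-1249 - 31337919) = 8*√(-31339168) = 8*(4*I*√1958698) = 32*I*√1958698 ≈ 44785.0*I)
(31345 - 20036/7052) + E = (31345 - 20036/7052) + 32*I*√1958698 = (31345 - 20036*1/7052) + 32*I*√1958698 = (31345 - 5009/1763) + 32*I*√1958698 = 55256226/1763 + 32*I*√1958698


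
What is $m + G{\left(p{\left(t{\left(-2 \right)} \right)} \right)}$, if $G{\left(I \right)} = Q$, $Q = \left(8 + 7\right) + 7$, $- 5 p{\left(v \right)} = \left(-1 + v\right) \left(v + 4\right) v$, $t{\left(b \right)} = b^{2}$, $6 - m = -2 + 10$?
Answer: $20$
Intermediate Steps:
$m = -2$ ($m = 6 - \left(-2 + 10\right) = 6 - 8 = -2$)
$p{\left(v \right)} = - \frac{v \left(-1 + v\right) \left(4 + v\right)}{5}$ ($p{\left(v \right)} = - \frac{\left(-1 + v\right) \left(v + 4\right) v}{5} = - \frac{\left(-1 + v\right) \left(4 + v\right) v}{5} = - \frac{v \left(-1 + v\right) \left(4 + v\right)}{5}$)
$Q = 22$ ($Q = 15 + 7 = 22$)
$G{\left(I \right)} = 22$
$m + G{\left(p{\left(t{\left(-2 \right)} \right)} \right)} = -2 + 22 = 20$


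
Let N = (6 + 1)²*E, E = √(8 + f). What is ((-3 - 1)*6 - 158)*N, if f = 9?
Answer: -8918*√17 ≈ -36770.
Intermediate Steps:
E = √17 (E = √(8 + 9) = √17 ≈ 4.1231)
N = 49*√17 (N = (6 + 1)²*√17 = 7²*√17 = 49*√17 ≈ 202.03)
((-3 - 1)*6 - 158)*N = ((-3 - 1)*6 - 158)*(49*√17) = (-4*6 - 158)*(49*√17) = (-24 - 158)*(49*√17) = -8918*√17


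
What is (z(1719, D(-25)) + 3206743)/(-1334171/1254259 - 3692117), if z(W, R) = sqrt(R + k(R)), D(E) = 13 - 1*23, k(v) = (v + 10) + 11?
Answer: -2011043761348/2315436155237 ≈ -0.86854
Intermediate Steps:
k(v) = 21 + v (k(v) = (10 + v) + 11 = 21 + v)
D(E) = -10 (D(E) = 13 - 23 = -10)
z(W, R) = sqrt(21 + 2*R) (z(W, R) = sqrt(R + (21 + R)) = sqrt(21 + 2*R))
(z(1719, D(-25)) + 3206743)/(-1334171/1254259 - 3692117) = (sqrt(21 + 2*(-10)) + 3206743)/(-1334171/1254259 - 3692117) = (sqrt(21 - 20) + 3206743)/(-1334171*1/1254259 - 3692117) = (sqrt(1) + 3206743)/(-1334171/1254259 - 3692117) = (1 + 3206743)/(-4630872310474/1254259) = 3206744*(-1254259/4630872310474) = -2011043761348/2315436155237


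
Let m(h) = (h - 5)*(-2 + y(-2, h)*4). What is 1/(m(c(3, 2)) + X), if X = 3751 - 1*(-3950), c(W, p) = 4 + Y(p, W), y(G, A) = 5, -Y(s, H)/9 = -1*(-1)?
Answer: 1/7521 ≈ 0.00013296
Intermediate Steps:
Y(s, H) = -9 (Y(s, H) = -(-9)*(-1) = -9*1 = -9)
c(W, p) = -5 (c(W, p) = 4 - 9 = -5)
m(h) = -90 + 18*h (m(h) = (h - 5)*(-2 + 5*4) = (-5 + h)*(-2 + 20) = (-5 + h)*18 = -90 + 18*h)
X = 7701 (X = 3751 + 3950 = 7701)
1/(m(c(3, 2)) + X) = 1/((-90 + 18*(-5)) + 7701) = 1/((-90 - 90) + 7701) = 1/(-180 + 7701) = 1/7521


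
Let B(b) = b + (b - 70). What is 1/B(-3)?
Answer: -1/76 ≈ -0.013158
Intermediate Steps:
B(b) = -70 + 2*b (B(b) = b + (-70 + b) = -70 + 2*b)
1/B(-3) = 1/(-70 + 2*(-3)) = 1/(-70 - 6) = 1/(-76) = -1/76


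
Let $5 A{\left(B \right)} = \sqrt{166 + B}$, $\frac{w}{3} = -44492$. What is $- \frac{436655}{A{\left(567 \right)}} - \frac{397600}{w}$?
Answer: $\frac{14200}{4767} - \frac{2183275 \sqrt{733}}{733} \approx -80638.0$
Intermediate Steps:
$w = -133476$ ($w = 3 \left(-44492\right) = -133476$)
$A{\left(B \right)} = \frac{\sqrt{166 + B}}{5}$
$- \frac{436655}{A{\left(567 \right)}} - \frac{397600}{w} = - \frac{436655}{\frac{1}{5} \sqrt{166 + 567}} - \frac{397600}{-133476} = - \frac{436655}{\frac{1}{5} \sqrt{733}} - - \frac{14200}{4767} = - 436655 \frac{5 \sqrt{733}}{733} + \frac{14200}{4767} = - \frac{2183275 \sqrt{733}}{733} + \frac{14200}{4767} = \frac{14200}{4767} - \frac{2183275 \sqrt{733}}{733}$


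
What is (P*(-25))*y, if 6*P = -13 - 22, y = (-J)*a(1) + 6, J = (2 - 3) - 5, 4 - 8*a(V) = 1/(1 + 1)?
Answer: 20125/16 ≈ 1257.8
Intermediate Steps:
a(V) = 7/16 (a(V) = 1/2 - 1/(8*(1 + 1)) = 1/2 - 1/8/2 = 1/2 - 1/8*1/2 = 1/2 - 1/16 = 7/16)
J = -6 (J = -1 - 5 = -6)
y = 69/8 (y = -1*(-6)*(7/16) + 6 = 6*(7/16) + 6 = 21/8 + 6 = 69/8 ≈ 8.6250)
P = -35/6 (P = (-13 - 22)/6 = (1/6)*(-35) = -35/6 ≈ -5.8333)
(P*(-25))*y = -35/6*(-25)*(69/8) = (875/6)*(69/8) = 20125/16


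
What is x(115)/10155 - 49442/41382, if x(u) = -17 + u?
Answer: -83004679/70039035 ≈ -1.1851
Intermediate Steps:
x(115)/10155 - 49442/41382 = (-17 + 115)/10155 - 49442/41382 = 98*(1/10155) - 49442*1/41382 = 98/10155 - 24721/20691 = -83004679/70039035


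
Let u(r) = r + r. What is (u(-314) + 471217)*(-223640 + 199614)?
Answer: -11306371314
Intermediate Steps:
u(r) = 2*r
(u(-314) + 471217)*(-223640 + 199614) = (2*(-314) + 471217)*(-223640 + 199614) = (-628 + 471217)*(-24026) = 470589*(-24026) = -11306371314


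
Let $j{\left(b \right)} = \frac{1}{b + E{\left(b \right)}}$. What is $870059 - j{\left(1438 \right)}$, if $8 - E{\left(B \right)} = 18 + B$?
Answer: $\frac{8700591}{10} \approx 8.7006 \cdot 10^{5}$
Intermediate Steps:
$E{\left(B \right)} = -10 - B$ ($E{\left(B \right)} = 8 - \left(18 + B\right) = -10 - B$)
$j{\left(b \right)} = - \frac{1}{10}$ ($j{\left(b \right)} = \frac{1}{b - \left(10 + b\right)} = \frac{1}{-10} = - \frac{1}{10}$)
$870059 - j{\left(1438 \right)} = 870059 - - \frac{1}{10} = 870059 + \frac{1}{10} = \frac{8700591}{10}$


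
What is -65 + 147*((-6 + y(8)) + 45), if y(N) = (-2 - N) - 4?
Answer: 3610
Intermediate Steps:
y(N) = -6 - N
-65 + 147*((-6 + y(8)) + 45) = -65 + 147*((-6 + (-6 - 1*8)) + 45) = -65 + 147*((-6 + (-6 - 8)) + 45) = -65 + 147*((-6 - 14) + 45) = -65 + 147*(-20 + 45) = -65 + 147*25 = -65 + 3675 = 3610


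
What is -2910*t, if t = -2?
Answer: 5820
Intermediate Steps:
-2910*t = -2910*(-2) = -3*(-1940) = 5820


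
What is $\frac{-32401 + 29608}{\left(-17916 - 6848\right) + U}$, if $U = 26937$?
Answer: $- \frac{2793}{2173} \approx -1.2853$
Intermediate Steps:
$\frac{-32401 + 29608}{\left(-17916 - 6848\right) + U} = \frac{-32401 + 29608}{\left(-17916 - 6848\right) + 26937} = - \frac{2793}{-24764 + 26937} = - \frac{2793}{2173}$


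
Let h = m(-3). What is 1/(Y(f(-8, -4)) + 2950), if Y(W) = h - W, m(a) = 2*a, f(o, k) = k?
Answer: 1/2948 ≈ 0.00033921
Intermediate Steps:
h = -6 (h = 2*(-3) = -6)
Y(W) = -6 - W
1/(Y(f(-8, -4)) + 2950) = 1/((-6 - 1*(-4)) + 2950) = 1/((-6 + 4) + 2950) = 1/(-2 + 2950) = 1/2948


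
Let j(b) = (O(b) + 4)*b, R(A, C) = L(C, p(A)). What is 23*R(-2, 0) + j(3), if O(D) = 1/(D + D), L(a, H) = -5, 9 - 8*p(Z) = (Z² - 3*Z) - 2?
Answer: -205/2 ≈ -102.50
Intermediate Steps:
p(Z) = 11/8 - Z²/8 + 3*Z/8 (p(Z) = 9/8 - ((Z² - 3*Z) - 2)/8 = 9/8 - (-2 + Z² - 3*Z)/8 = 9/8 + (¼ - Z²/8 + 3*Z/8) = 11/8 - Z²/8 + 3*Z/8)
O(D) = 1/(2*D)
R(A, C) = -5
j(b) = b*(4 + 1/(2*b)) (j(b) = (1/(2*b) + 4)*b = (4 + 1/(2*b))*b = b*(4 + 1/(2*b)))
23*R(-2, 0) + j(3) = 23*(-5) + (½ + 4*3) = -115 + (½ + 12) = -115 + 25/2 = -205/2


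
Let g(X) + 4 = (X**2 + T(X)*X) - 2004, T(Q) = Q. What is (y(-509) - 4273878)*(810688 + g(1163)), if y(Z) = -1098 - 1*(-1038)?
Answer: -15017840275284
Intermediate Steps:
y(Z) = -60 (y(Z) = -1098 + 1038 = -60)
g(X) = -2008 + 2*X**2 (g(X) = -4 + ((X**2 + X*X) - 2004) = -4 + ((X**2 + X**2) - 2004) = -4 + (2*X**2 - 2004) = -4 + (-2004 + 2*X**2) = -2008 + 2*X**2)
(y(-509) - 4273878)*(810688 + g(1163)) = (-60 - 4273878)*(810688 + (-2008 + 2*1163**2)) = -4273938*(810688 + (-2008 + 2*1352569)) = -4273938*(810688 + (-2008 + 2705138)) = -4273938*(810688 + 2703130) = -4273938*3513818 = -15017840275284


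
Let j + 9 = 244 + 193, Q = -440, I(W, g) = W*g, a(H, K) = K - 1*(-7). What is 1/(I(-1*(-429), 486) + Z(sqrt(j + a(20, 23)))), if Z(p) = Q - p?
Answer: 104027/21643233229 + sqrt(458)/43286466458 ≈ 4.8069e-6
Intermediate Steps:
a(H, K) = 7 + K (a(H, K) = K + 7 = 7 + K)
j = 428 (j = -9 + (244 + 193) = -9 + 437 = 428)
Z(p) = -440 - p
1/(I(-1*(-429), 486) + Z(sqrt(j + a(20, 23)))) = 1/(-1*(-429)*486 + (-440 - sqrt(428 + (7 + 23)))) = 1/(429*486 + (-440 - sqrt(428 + 30))) = 1/(208494 + (-440 - sqrt(458))) = 1/(208054 - sqrt(458))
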